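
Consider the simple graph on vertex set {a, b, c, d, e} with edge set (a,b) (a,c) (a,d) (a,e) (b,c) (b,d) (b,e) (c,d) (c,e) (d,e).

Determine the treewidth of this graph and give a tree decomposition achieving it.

Treewidth 4.
One optimal decomposition is:
Bags: B1 = {a, b, c, d, e}
Tree: (single bag)

With just one bag of size 5, the width is 5 − 1 = 4, so tw(G) ≤ 4. Conversely, {a, b, c, d, e} is a clique of size 5, and the vertices of any clique must share a bag in every tree decomposition; so some bag has ≥ 5 vertices and tw(G) ≥ 4. Therefore the treewidth is 4.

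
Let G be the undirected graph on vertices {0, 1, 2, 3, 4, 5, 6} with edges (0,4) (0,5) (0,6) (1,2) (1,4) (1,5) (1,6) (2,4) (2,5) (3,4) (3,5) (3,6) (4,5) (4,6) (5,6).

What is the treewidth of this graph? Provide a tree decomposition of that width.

Treewidth 3.
Bags: B1 = {1, 4, 5, 6}  B2 = {3, 4, 5, 6}  B3 = {1, 2, 4, 5}  B4 = {0, 4, 5, 6}
Tree: B1–B2, B1–B3, B1–B4

The largest bag has 4 vertices, giving width 3; this decomposition certifies tw(G) ≤ 3. On the other hand G contains the 4-clique {1, 2, 4, 5}. A clique must lie in a single bag of any decomposition, so no decomposition can have width below 3. The upper and lower bounds meet at 3, so that is the treewidth.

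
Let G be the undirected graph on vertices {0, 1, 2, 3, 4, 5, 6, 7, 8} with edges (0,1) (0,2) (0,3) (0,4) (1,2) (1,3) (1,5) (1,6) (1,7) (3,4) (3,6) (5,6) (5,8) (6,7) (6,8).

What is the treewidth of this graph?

A width-2 tree decomposition is:
Bags: B1 = {0, 1, 3}  B2 = {1, 3, 6}  B3 = {1, 6, 7}  B4 = {0, 3, 4}  B5 = {1, 5, 6}  B6 = {5, 6, 8}  B7 = {0, 1, 2}
Tree: B1–B2, B2–B3, B1–B4, B3–B5, B5–B6, B1–B7
Every bag has size at most 3, so the width is 3 − 1 = 2 and tw(G) ≤ 2. Conversely, {5, 6, 8} is a clique of size 3, and the vertices of any clique must share a bag in every tree decomposition; so some bag has ≥ 3 vertices and tw(G) ≥ 2. Combining the bounds, tw(G) = 2.

2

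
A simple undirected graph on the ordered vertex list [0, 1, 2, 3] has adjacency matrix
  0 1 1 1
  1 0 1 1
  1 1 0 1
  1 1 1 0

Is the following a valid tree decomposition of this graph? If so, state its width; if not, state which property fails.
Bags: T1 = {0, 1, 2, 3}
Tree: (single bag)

Every vertex of G appears in some bag (union = {0, 1, 2, 3}); every edge is covered by a bag; and for each vertex v the set of bags containing v is connected in the bag tree. The decomposition is therefore valid. The largest bag has 4 vertices, so the width is 3.

Yes; width 3.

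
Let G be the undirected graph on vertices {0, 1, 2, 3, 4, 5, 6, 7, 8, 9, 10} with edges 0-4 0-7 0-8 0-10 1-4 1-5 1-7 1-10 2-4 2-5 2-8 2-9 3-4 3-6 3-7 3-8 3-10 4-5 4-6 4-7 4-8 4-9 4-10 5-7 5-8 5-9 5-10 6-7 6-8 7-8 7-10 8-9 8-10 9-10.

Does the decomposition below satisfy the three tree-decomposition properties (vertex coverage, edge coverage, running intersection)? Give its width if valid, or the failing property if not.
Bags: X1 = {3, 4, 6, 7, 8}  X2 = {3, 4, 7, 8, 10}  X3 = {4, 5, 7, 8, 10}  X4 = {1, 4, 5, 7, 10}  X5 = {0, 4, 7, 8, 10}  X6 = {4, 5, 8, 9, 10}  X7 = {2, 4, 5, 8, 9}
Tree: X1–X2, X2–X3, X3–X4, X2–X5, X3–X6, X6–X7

Every vertex of G appears in some bag (union = {0, 1, 2, 3, 4, 5, 6, 7, 8, 9, 10}); every edge is covered by a bag; and for each vertex v the set of bags containing v is connected in the bag tree. The decomposition is therefore valid. The largest bag has 5 vertices, so the width is 4.

Yes; width 4.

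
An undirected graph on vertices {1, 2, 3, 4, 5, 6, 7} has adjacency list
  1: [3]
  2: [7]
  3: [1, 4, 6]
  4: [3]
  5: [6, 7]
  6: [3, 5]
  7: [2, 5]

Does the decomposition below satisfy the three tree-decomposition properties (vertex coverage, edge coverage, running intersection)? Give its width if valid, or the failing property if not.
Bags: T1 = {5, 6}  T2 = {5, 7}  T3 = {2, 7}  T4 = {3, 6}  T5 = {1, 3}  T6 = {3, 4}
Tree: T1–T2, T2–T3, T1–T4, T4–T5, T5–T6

Yes; width 1.

Every vertex of G appears in some bag (union = {1, 2, 3, 4, 5, 6, 7}); every edge is covered by a bag; and for each vertex v the set of bags containing v is connected in the bag tree. The decomposition is therefore valid. The largest bag has 2 vertices, so the width is 1.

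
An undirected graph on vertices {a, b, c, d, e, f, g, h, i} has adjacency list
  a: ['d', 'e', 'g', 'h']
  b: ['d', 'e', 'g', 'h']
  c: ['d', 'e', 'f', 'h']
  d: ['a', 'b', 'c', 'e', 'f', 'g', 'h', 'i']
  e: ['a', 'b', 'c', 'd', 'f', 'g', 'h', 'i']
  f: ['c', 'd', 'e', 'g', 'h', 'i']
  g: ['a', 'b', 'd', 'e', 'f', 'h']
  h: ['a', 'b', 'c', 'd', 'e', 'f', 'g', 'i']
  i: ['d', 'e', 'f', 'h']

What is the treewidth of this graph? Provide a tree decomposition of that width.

Treewidth 4.
One such decomposition:
Bags: B1 = {a, d, e, g, h}  B2 = {d, e, f, g, h}  B3 = {c, d, e, f, h}  B4 = {d, e, f, h, i}  B5 = {b, d, e, g, h}
Tree: B1–B2, B2–B3, B2–B4, B1–B5

Every bag has size at most 5, so the width is 5 − 1 = 4 and tw(G) ≤ 4. On the other hand G contains the 5-clique {a, d, e, g, h}. A clique must lie in a single bag of any decomposition, so no decomposition can have width below 4. Combining the bounds, tw(G) = 4.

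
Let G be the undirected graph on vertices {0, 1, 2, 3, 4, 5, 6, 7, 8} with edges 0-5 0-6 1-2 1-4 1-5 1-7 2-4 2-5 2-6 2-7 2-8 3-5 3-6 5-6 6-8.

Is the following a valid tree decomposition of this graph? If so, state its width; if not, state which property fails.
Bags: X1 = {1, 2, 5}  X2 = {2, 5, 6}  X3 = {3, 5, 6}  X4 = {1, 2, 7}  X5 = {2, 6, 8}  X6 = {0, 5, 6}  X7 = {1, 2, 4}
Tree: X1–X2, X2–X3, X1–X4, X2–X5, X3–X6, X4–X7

Yes; width 2.

Every vertex of G appears in some bag (union = {0, 1, 2, 3, 4, 5, 6, 7, 8}); every edge is covered by a bag; and for each vertex v the set of bags containing v is connected in the bag tree. The decomposition is therefore valid. The largest bag has 3 vertices, so the width is 2.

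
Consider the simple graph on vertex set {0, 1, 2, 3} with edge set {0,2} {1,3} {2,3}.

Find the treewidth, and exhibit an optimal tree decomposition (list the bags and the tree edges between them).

Every bag has size at most 2, so the width is 2 − 1 = 1 and tw(G) ≤ 1. G has an edge, so its treewidth is at least 1. Hence tw(G) = 1 exactly.

Treewidth 1.
One such decomposition:
Bags: B1 = {2, 3}  B2 = {1, 3}  B3 = {0, 2}
Tree: B1–B2, B1–B3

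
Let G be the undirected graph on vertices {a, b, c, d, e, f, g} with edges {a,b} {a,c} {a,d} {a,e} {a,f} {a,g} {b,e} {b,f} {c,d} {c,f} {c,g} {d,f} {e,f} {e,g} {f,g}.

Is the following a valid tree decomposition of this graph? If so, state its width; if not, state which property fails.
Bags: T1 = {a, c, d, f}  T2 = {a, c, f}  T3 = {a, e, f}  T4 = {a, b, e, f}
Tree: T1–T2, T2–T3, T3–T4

No — vertex g appears in no bag.

A tree decomposition must satisfy three properties: every vertex lies in some bag; for every edge, both endpoints lie together in some bag; and for every vertex, the bags containing it form a connected subtree. Here vertex g appears in no bag, so the decomposition is invalid.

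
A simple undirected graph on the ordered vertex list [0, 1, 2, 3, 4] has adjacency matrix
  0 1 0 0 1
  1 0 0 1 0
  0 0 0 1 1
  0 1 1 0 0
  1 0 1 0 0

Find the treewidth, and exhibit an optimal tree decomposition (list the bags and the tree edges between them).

Each bag holds 3 vertices, so the decomposition has width 2, which upper-bounds the treewidth. For the lower bound, G contains the cycle 1–3–2–4–0–1, so G is not a forest; only forests have treewidth ≤ 1, hence tw(G) ≥ 2. The upper and lower bounds meet at 2, so that is the treewidth.

Treewidth 2.
One such decomposition:
Bags: B1 = {1, 2, 3}  B2 = {1, 2, 4}  B3 = {0, 1, 4}
Tree: B1–B2, B2–B3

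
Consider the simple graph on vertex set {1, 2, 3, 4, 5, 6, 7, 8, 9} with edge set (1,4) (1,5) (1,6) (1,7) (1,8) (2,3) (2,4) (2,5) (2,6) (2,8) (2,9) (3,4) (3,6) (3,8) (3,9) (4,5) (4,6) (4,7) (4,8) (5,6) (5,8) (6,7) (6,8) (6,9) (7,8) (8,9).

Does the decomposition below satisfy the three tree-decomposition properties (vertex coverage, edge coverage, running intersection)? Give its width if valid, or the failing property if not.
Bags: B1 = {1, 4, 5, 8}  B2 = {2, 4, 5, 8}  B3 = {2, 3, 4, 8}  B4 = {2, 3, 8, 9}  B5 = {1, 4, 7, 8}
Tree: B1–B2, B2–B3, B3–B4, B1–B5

A tree decomposition must satisfy three properties: every vertex lies in some bag; for every edge, both endpoints lie together in some bag; and for every vertex, the bags containing it form a connected subtree. Here vertex 6 appears in no bag, so the decomposition is invalid.

No — vertex 6 appears in no bag.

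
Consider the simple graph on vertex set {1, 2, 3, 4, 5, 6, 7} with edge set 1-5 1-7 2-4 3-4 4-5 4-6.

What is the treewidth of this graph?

1

A width-1 tree decomposition is:
Bags: B1 = {4, 5}  B2 = {1, 5}  B3 = {4, 6}  B4 = {1, 7}  B5 = {2, 4}  B6 = {3, 4}
Tree: B1–B2, B1–B3, B2–B4, B3–B5, B3–B6
Every bag has size at most 2, so the width is 2 − 1 = 1 and tw(G) ≤ 1. Any graph with an edge has treewidth ≥ 1, and G has the edge 4–5. The upper and lower bounds meet at 1, so that is the treewidth.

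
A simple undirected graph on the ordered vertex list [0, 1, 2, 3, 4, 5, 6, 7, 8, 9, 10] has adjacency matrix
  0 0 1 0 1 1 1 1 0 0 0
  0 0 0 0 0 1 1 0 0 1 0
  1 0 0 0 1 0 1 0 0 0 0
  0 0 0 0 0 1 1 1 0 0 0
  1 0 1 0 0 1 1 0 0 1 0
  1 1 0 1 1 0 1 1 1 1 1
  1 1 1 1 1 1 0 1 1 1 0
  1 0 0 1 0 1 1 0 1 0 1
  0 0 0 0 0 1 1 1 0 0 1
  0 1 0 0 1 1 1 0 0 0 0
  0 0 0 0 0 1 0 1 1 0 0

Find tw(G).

3

A width-3 tree decomposition is:
Bags: B1 = {0, 5, 6, 7}  B2 = {0, 4, 5, 6}  B3 = {4, 5, 6, 9}  B4 = {0, 2, 4, 6}  B5 = {5, 6, 7, 8}  B6 = {3, 5, 6, 7}  B7 = {5, 7, 8, 10}  B8 = {1, 5, 6, 9}
Tree: B1–B2, B2–B3, B2–B4, B1–B5, B5–B6, B5–B7, B3–B8
Each bag holds 4 vertices, so the decomposition has width 3, which upper-bounds the treewidth. For the lower bound, the 4 vertices {0, 2, 4, 6} are pairwise adjacent, and any tree decomposition puts a clique entirely inside one bag — forcing width ≥ 3. The upper and lower bounds meet at 3, so that is the treewidth.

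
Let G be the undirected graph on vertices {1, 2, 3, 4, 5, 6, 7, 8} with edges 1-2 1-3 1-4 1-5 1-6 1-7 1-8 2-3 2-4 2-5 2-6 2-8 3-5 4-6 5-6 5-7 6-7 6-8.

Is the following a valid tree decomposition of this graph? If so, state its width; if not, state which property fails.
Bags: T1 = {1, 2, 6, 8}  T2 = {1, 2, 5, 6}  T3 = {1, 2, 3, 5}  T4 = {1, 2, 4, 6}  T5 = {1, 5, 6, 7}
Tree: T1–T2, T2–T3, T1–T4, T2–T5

Vertex coverage: the bags together contain {1, 2, 3, 4, 5, 6, 7, 8}, the full vertex set. Edge coverage: each edge of G has both endpoints in at least one bag. Running intersection: for every vertex, the bags containing it form a connected subtree. All three properties hold, so this is a valid tree decomposition of width max|bag| − 1 = 3, and hence tw(G) ≤ 3.

Yes; width 3.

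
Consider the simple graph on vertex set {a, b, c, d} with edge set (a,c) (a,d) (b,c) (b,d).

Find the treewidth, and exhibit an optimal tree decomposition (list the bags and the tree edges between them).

Treewidth 2.
One such decomposition:
Bags: B1 = {a, c, d}  B2 = {b, c, d}
Tree: B1–B2

Each bag holds 3 vertices, so the decomposition has width 2, which upper-bounds the treewidth. The edges d–a–c–b–d form a cycle, so G is not a tree and its treewidth is at least 2. Hence tw(G) = 2 exactly.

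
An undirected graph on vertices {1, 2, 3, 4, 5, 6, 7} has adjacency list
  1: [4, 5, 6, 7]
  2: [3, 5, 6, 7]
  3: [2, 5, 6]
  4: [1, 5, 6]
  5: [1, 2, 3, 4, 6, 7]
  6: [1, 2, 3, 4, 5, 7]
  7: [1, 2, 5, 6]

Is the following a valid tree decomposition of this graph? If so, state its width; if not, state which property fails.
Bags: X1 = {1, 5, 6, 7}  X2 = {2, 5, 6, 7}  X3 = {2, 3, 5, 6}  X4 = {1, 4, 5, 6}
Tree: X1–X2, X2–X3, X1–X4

Vertex coverage: the bags together contain {1, 2, 3, 4, 5, 6, 7}, the full vertex set. Edge coverage: each edge of G has both endpoints in at least one bag. Running intersection: for every vertex, the bags containing it form a connected subtree. All three properties hold, so this is a valid tree decomposition of width max|bag| − 1 = 3, and hence tw(G) ≤ 3.

Yes; width 3.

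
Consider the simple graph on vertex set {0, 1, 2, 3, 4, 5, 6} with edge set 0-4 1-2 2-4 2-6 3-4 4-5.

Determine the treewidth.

1

A width-1 tree decomposition is:
Bags: B1 = {4, 5}  B2 = {0, 4}  B3 = {2, 4}  B4 = {3, 4}  B5 = {1, 2}  B6 = {2, 6}
Tree: B1–B2, B2–B3, B2–B4, B3–B5, B3–B6
Every bag has size at most 2, so the width is 2 − 1 = 1 and tw(G) ≤ 1. Since G has at least one edge (e.g. 4–5), it is not an edgeless graph, so tw(G) ≥ 1. Combining the bounds, tw(G) = 1.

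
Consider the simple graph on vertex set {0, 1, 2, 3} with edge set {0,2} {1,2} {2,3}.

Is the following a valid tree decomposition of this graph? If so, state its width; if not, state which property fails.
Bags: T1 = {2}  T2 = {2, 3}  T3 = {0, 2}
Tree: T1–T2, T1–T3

A tree decomposition must satisfy three properties: every vertex lies in some bag; for every edge, both endpoints lie together in some bag; and for every vertex, the bags containing it form a connected subtree. Here vertex 1 appears in no bag, so the decomposition is invalid.

No — vertex 1 appears in no bag.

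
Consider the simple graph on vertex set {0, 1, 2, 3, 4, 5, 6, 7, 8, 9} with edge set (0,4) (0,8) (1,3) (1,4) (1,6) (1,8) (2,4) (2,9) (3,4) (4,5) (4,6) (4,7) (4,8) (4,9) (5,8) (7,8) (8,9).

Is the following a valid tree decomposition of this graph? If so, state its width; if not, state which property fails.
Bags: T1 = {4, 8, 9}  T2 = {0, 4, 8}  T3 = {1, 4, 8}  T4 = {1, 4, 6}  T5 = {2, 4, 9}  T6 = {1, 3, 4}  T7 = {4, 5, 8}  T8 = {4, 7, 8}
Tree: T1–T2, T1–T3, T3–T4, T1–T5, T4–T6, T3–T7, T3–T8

Vertex coverage: the bags together contain {0, 1, 2, 3, 4, 5, 6, 7, 8, 9}, the full vertex set. Edge coverage: each edge of G has both endpoints in at least one bag. Running intersection: for every vertex, the bags containing it form a connected subtree. All three properties hold, so this is a valid tree decomposition of width max|bag| − 1 = 2, and hence tw(G) ≤ 2.

Yes; width 2.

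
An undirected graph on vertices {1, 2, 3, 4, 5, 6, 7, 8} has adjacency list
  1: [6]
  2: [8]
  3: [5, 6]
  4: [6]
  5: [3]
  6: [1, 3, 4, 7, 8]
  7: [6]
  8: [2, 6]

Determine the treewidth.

A width-1 tree decomposition is:
Bags: B1 = {6, 7}  B2 = {3, 6}  B3 = {6, 8}  B4 = {2, 8}  B5 = {3, 5}  B6 = {1, 6}  B7 = {4, 6}
Tree: B1–B2, B1–B3, B3–B4, B2–B5, B1–B6, B2–B7
The largest bag has 2 vertices, giving width 1; this decomposition certifies tw(G) ≤ 1. G has an edge, so its treewidth is at least 1. The upper and lower bounds meet at 1, so that is the treewidth.

1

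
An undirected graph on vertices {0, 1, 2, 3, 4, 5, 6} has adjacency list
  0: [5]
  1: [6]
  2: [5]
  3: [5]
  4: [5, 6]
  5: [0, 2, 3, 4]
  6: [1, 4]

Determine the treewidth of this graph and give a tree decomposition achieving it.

Treewidth 1.
One such decomposition:
Bags: B1 = {2, 5}  B2 = {3, 5}  B3 = {4, 5}  B4 = {4, 6}  B5 = {1, 6}  B6 = {0, 5}
Tree: B1–B2, B2–B3, B3–B4, B4–B5, B1–B6

Each bag holds 2 vertices, so the decomposition has width 1, which upper-bounds the treewidth. Any graph with an edge has treewidth ≥ 1, and G has the edge 5–2. The upper and lower bounds meet at 1, so that is the treewidth.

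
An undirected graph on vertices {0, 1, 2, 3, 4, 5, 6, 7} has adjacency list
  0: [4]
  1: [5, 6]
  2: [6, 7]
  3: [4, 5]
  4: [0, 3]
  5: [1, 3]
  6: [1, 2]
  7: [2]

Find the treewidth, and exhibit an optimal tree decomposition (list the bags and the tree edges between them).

Every bag has size at most 2, so the width is 2 − 1 = 1 and tw(G) ≤ 1. G has an edge, so its treewidth is at least 1. Hence tw(G) = 1 exactly.

Treewidth 1.
One optimal decomposition is:
Bags: B1 = {0, 4}  B2 = {3, 4}  B3 = {3, 5}  B4 = {1, 5}  B5 = {1, 6}  B6 = {2, 6}  B7 = {2, 7}
Tree: B1–B2, B2–B3, B3–B4, B4–B5, B5–B6, B6–B7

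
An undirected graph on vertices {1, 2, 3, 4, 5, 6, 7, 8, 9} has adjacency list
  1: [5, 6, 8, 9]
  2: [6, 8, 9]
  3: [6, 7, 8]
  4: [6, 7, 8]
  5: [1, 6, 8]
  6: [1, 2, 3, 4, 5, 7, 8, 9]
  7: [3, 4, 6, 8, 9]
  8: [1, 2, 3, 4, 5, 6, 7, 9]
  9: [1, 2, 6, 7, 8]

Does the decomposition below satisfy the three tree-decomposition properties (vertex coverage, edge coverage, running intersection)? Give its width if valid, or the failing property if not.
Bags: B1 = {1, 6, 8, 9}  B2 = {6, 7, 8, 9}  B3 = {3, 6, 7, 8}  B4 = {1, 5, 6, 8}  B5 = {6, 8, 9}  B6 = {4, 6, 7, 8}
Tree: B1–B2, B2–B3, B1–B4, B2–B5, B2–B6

A tree decomposition must satisfy three properties: every vertex lies in some bag; for every edge, both endpoints lie together in some bag; and for every vertex, the bags containing it form a connected subtree. Here vertex 2 appears in no bag, so the decomposition is invalid.

No — vertex 2 appears in no bag.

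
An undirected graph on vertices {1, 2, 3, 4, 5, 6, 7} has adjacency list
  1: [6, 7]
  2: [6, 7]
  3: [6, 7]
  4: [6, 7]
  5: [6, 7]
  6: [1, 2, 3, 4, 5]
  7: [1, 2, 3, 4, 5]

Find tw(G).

2

A width-2 tree decomposition is:
Bags: B1 = {1, 6, 7}  B2 = {4, 6, 7}  B3 = {5, 6, 7}  B4 = {3, 6, 7}  B5 = {2, 6, 7}
Tree: B1–B2, B2–B3, B3–B4, B4–B5
Each bag holds 3 vertices, so the decomposition has width 2, which upper-bounds the treewidth. The edges 7–1–6–4–7 form a cycle, so G is not a tree and its treewidth is at least 2. Therefore the treewidth is 2.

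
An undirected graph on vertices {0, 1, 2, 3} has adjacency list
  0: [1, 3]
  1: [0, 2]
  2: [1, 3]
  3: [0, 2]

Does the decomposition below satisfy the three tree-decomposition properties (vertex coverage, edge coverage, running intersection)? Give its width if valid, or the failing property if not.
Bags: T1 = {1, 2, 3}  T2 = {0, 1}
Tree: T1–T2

No — edge (3,0) lies in no bag.

A tree decomposition must satisfy three properties: every vertex lies in some bag; for every edge, both endpoints lie together in some bag; and for every vertex, the bags containing it form a connected subtree. Here edge (3,0) lies in no bag, so the decomposition is invalid.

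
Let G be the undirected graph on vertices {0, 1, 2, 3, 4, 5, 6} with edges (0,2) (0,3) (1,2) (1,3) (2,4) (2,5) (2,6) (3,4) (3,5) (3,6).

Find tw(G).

2

A width-2 tree decomposition is:
Bags: B1 = {1, 2, 3}  B2 = {2, 3, 5}  B3 = {0, 2, 3}  B4 = {2, 3, 4}  B5 = {2, 3, 6}
Tree: B1–B2, B2–B3, B3–B4, B4–B5
The largest bag has 3 vertices, giving width 2; this decomposition certifies tw(G) ≤ 2. For the lower bound, G contains the cycle 3–1–2–5–3, so G is not a forest; only forests have treewidth ≤ 1, hence tw(G) ≥ 2. The upper and lower bounds meet at 2, so that is the treewidth.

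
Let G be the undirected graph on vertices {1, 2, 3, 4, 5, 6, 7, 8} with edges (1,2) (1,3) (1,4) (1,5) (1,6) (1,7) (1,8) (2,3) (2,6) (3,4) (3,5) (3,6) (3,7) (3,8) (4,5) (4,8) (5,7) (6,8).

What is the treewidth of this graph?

3

A width-3 tree decomposition is:
Bags: B1 = {1, 3, 6, 8}  B2 = {1, 3, 4, 8}  B3 = {1, 3, 4, 5}  B4 = {1, 2, 3, 6}  B5 = {1, 3, 5, 7}
Tree: B1–B2, B2–B3, B1–B4, B3–B5
The largest bag has 4 vertices, giving width 3; this decomposition certifies tw(G) ≤ 3. Conversely, {1, 2, 3, 6} is a clique of size 4, and the vertices of any clique must share a bag in every tree decomposition; so some bag has ≥ 4 vertices and tw(G) ≥ 3. Therefore the treewidth is 3.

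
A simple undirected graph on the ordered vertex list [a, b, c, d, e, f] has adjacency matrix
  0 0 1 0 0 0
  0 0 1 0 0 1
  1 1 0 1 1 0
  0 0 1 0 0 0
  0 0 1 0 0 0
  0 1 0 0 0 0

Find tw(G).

A width-1 tree decomposition is:
Bags: B1 = {a, c}  B2 = {b, c}  B3 = {c, d}  B4 = {b, f}  B5 = {c, e}
Tree: B1–B2, B2–B3, B2–B4, B3–B5
Each bag holds 2 vertices, so the decomposition has width 1, which upper-bounds the treewidth. Any graph with an edge has treewidth ≥ 1, and G has the edge a–c. Combining the bounds, tw(G) = 1.

1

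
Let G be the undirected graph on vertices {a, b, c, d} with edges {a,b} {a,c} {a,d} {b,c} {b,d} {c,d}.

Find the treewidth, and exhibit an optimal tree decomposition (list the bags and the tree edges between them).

A single bag containing all 4 vertices is trivially a valid decomposition of width 3. On the other hand G contains the 4-clique {a, b, c, d}. A clique must lie in a single bag of any decomposition, so no decomposition can have width below 3. Combining the bounds, tw(G) = 3.

Treewidth 3.
One optimal decomposition is:
Bags: B1 = {a, b, c, d}
Tree: (single bag)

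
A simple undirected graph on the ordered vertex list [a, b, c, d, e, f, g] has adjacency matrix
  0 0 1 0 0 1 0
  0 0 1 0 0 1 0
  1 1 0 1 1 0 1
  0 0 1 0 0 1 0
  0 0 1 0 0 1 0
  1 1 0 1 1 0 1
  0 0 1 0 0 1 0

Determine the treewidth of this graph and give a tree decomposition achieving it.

Treewidth 2.
One such decomposition:
Bags: B1 = {b, c, f}  B2 = {c, f, g}  B3 = {a, c, f}  B4 = {c, d, f}  B5 = {c, e, f}
Tree: B1–B2, B2–B3, B3–B4, B4–B5

Every bag has size at most 3, so the width is 3 − 1 = 2 and tw(G) ≤ 2. For the lower bound, G contains the cycle c–b–f–g–c, so G is not a forest; only forests have treewidth ≤ 1, hence tw(G) ≥ 2. Therefore the treewidth is 2.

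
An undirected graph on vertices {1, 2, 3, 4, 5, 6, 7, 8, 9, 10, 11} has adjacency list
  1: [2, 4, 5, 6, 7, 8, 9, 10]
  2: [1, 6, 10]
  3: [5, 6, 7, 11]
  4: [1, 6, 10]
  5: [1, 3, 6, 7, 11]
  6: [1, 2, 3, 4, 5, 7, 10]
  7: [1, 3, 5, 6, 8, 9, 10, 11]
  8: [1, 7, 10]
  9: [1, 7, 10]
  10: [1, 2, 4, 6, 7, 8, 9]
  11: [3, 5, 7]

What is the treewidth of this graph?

3

A width-3 tree decomposition is:
Bags: B1 = {1, 5, 6, 7}  B2 = {1, 6, 7, 10}  B3 = {3, 5, 6, 7}  B4 = {1, 4, 6, 10}  B5 = {3, 5, 7, 11}  B6 = {1, 2, 6, 10}  B7 = {1, 7, 9, 10}  B8 = {1, 7, 8, 10}
Tree: B1–B2, B1–B3, B2–B4, B3–B5, B4–B6, B2–B7, B7–B8
Every bag has size at most 4, so the width is 4 − 1 = 3 and tw(G) ≤ 3. On the other hand G contains the 4-clique {3, 5, 7, 11}. A clique must lie in a single bag of any decomposition, so no decomposition can have width below 3. Hence tw(G) = 3 exactly.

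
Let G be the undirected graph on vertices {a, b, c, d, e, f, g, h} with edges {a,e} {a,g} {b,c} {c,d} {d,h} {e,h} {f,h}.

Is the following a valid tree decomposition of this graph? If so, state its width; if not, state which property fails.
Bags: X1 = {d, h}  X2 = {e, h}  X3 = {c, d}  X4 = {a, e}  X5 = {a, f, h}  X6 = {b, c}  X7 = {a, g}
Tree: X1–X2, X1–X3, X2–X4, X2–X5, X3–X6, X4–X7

No — bags containing vertex a are not connected in the tree.

A tree decomposition must satisfy three properties: every vertex lies in some bag; for every edge, both endpoints lie together in some bag; and for every vertex, the bags containing it form a connected subtree. Here bags containing vertex a are not connected in the tree, so the decomposition is invalid.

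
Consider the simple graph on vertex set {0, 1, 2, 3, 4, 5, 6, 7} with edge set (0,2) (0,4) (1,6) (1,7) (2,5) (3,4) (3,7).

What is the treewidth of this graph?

1

A width-1 tree decomposition is:
Bags: B1 = {1, 6}  B2 = {1, 7}  B3 = {3, 7}  B4 = {3, 4}  B5 = {0, 4}  B6 = {0, 2}  B7 = {2, 5}
Tree: B1–B2, B2–B3, B3–B4, B4–B5, B5–B6, B6–B7
Each bag holds 2 vertices, so the decomposition has width 1, which upper-bounds the treewidth. Since G has at least one edge (e.g. 6–1), it is not an edgeless graph, so tw(G) ≥ 1. Combining the bounds, tw(G) = 1.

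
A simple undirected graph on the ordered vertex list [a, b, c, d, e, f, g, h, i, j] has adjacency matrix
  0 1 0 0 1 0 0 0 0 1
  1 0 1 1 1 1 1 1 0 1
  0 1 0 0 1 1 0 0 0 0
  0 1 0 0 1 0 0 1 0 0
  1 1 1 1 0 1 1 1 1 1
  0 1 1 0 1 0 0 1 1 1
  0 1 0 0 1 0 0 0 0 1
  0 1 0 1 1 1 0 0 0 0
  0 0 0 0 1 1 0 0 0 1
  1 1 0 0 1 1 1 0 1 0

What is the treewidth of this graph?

A width-3 tree decomposition is:
Bags: B1 = {b, e, f, j}  B2 = {a, b, e, j}  B3 = {b, e, f, h}  B4 = {b, d, e, h}  B5 = {b, c, e, f}  B6 = {e, f, i, j}  B7 = {b, e, g, j}
Tree: B1–B2, B1–B3, B3–B4, B1–B5, B1–B6, B1–B7
The largest bag has 4 vertices, giving width 3; this decomposition certifies tw(G) ≤ 3. On the other hand G contains the 4-clique {b, d, e, h}. A clique must lie in a single bag of any decomposition, so no decomposition can have width below 3. The upper and lower bounds meet at 3, so that is the treewidth.

3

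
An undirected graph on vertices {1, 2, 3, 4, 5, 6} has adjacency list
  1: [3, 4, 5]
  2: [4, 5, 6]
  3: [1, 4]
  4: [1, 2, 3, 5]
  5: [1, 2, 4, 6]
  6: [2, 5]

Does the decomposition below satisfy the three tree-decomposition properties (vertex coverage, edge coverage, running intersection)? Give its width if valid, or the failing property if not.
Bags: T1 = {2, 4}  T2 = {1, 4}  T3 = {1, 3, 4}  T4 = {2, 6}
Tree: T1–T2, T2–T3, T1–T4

No — vertex 5 appears in no bag.

A tree decomposition must satisfy three properties: every vertex lies in some bag; for every edge, both endpoints lie together in some bag; and for every vertex, the bags containing it form a connected subtree. Here vertex 5 appears in no bag, so the decomposition is invalid.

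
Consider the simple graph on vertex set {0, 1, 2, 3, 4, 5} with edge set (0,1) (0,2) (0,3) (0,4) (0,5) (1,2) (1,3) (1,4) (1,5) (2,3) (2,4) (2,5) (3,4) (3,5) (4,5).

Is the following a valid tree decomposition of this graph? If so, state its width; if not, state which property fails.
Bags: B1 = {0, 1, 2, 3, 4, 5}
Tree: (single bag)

Yes; width 5.

Vertex coverage: the bags together contain {0, 1, 2, 3, 4, 5}, the full vertex set. Edge coverage: each edge of G has both endpoints in at least one bag. Running intersection: for every vertex, the bags containing it form a connected subtree. All three properties hold, so this is a valid tree decomposition of width max|bag| − 1 = 5, and hence tw(G) ≤ 5.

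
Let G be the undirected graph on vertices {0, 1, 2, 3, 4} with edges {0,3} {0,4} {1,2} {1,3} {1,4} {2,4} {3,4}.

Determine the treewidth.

A width-2 tree decomposition is:
Bags: B1 = {1, 2, 4}  B2 = {1, 3, 4}  B3 = {0, 3, 4}
Tree: B1–B2, B2–B3
Each bag holds 3 vertices, so the decomposition has width 2, which upper-bounds the treewidth. On the other hand G contains the 3-clique {0, 3, 4}. A clique must lie in a single bag of any decomposition, so no decomposition can have width below 2. Therefore the treewidth is 2.

2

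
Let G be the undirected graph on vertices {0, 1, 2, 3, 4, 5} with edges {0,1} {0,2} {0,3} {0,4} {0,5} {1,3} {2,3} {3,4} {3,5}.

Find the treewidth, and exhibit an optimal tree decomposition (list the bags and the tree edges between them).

Treewidth 2.
One optimal decomposition is:
Bags: B1 = {0, 2, 3}  B2 = {0, 3, 5}  B3 = {0, 1, 3}  B4 = {0, 3, 4}
Tree: B1–B2, B1–B3, B3–B4

The largest bag has 3 vertices, giving width 2; this decomposition certifies tw(G) ≤ 2. Conversely, {0, 1, 3} is a clique of size 3, and the vertices of any clique must share a bag in every tree decomposition; so some bag has ≥ 3 vertices and tw(G) ≥ 2. Combining the bounds, tw(G) = 2.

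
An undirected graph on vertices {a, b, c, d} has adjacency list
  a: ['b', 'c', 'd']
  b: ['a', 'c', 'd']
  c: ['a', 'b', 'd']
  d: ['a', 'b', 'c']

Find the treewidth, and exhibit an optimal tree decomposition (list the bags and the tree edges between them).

With just one bag of size 4, the width is 4 − 1 = 3, so tw(G) ≤ 3. Conversely, {a, b, c, d} is a clique of size 4, and the vertices of any clique must share a bag in every tree decomposition; so some bag has ≥ 4 vertices and tw(G) ≥ 3. Combining the bounds, tw(G) = 3.

Treewidth 3.
One such decomposition:
Bags: B1 = {a, b, c, d}
Tree: (single bag)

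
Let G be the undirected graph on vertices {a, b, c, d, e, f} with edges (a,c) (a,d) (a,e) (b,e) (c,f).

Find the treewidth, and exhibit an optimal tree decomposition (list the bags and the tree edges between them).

Every bag has size at most 2, so the width is 2 − 1 = 1 and tw(G) ≤ 1. G has an edge, so its treewidth is at least 1. Combining the bounds, tw(G) = 1.

Treewidth 1.
One such decomposition:
Bags: B1 = {a, c}  B2 = {a, d}  B3 = {a, e}  B4 = {c, f}  B5 = {b, e}
Tree: B1–B2, B1–B3, B1–B4, B3–B5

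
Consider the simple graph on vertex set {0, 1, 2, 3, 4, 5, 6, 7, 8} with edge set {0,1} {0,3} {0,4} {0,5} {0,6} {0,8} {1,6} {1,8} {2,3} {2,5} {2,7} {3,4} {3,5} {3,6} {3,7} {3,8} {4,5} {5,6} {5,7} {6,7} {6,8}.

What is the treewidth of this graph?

A width-3 tree decomposition is:
Bags: B1 = {0, 1, 6, 8}  B2 = {0, 3, 6, 8}  B3 = {0, 3, 5, 6}  B4 = {0, 3, 4, 5}  B5 = {3, 5, 6, 7}  B6 = {2, 3, 5, 7}
Tree: B1–B2, B2–B3, B3–B4, B3–B5, B5–B6
Each bag holds 4 vertices, so the decomposition has width 3, which upper-bounds the treewidth. Conversely, {0, 1, 6, 8} is a clique of size 4, and the vertices of any clique must share a bag in every tree decomposition; so some bag has ≥ 4 vertices and tw(G) ≥ 3. Combining the bounds, tw(G) = 3.

3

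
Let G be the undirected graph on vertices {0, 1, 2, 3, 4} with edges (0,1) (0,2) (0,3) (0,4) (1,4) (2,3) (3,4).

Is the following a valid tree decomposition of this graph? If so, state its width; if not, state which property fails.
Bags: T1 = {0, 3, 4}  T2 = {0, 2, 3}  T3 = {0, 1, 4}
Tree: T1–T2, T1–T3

Every vertex of G appears in some bag (union = {0, 1, 2, 3, 4}); every edge is covered by a bag; and for each vertex v the set of bags containing v is connected in the bag tree. The decomposition is therefore valid. The largest bag has 3 vertices, so the width is 2.

Yes; width 2.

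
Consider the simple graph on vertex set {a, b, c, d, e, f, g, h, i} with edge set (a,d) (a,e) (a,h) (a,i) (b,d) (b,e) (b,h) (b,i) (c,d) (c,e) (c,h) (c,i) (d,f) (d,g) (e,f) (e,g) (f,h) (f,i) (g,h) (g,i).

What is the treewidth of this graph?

A width-4 tree decomposition is:
Bags: B1 = {b, d, e, h, i}  B2 = {d, e, f, h, i}  B3 = {d, e, g, h, i}  B4 = {a, d, e, h, i}  B5 = {c, d, e, h, i}
Tree: B1–B2, B2–B3, B3–B4, B4–B5
Every bag has size at most 5, so the width is 5 − 1 = 4 and tw(G) ≤ 4. For the lower bound: the 5 vertex sets {b,i}, {d,f}, {e,g}, {h}, {a} are disjoint, each induces a connected subgraph, and every pair is joined by at least one edge of G. Contracting each set to a single vertex therefore yields K_{5} as a minor, and since treewidth is minor-monotone, tw(G) ≥ tw(K_{5}) = 4. Combining the bounds, tw(G) = 4.

4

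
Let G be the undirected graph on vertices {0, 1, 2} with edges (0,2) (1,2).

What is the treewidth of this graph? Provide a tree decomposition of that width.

Each bag holds 2 vertices, so the decomposition has width 1, which upper-bounds the treewidth. Since G has at least one edge (e.g. 2–1), it is not an edgeless graph, so tw(G) ≥ 1. The upper and lower bounds meet at 1, so that is the treewidth.

Treewidth 1.
One such decomposition:
Bags: B1 = {1, 2}  B2 = {0, 2}
Tree: B1–B2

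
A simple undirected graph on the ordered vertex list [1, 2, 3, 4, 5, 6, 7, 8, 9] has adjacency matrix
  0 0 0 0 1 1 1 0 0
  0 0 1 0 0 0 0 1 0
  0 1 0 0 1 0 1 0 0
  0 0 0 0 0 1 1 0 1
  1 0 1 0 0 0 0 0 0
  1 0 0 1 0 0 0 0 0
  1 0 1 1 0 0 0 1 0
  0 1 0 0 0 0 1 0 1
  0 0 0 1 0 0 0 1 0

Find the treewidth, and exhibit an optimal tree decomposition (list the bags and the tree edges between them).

Each bag holds 4 vertices, so the decomposition has width 3, which upper-bounds the treewidth. For the lower bound: the 4 vertex sets {4,6,9}, {8}, {7}, {1,2,3,5} are disjoint, each induces a connected subgraph, and every pair is joined by at least one edge of G. Contracting each set to a single vertex therefore yields K_{4} as a minor, and since treewidth is minor-monotone, tw(G) ≥ tw(K_{4}) = 3. Therefore the treewidth is 3.

Treewidth 3.
Bags: B1 = {4, 6, 8, 9}  B2 = {4, 6, 7, 8}  B3 = {1, 6, 7, 8}  B4 = {1, 2, 7, 8}  B5 = {1, 2, 3, 7}  B6 = {1, 2, 3, 5}
Tree: B1–B2, B2–B3, B3–B4, B4–B5, B5–B6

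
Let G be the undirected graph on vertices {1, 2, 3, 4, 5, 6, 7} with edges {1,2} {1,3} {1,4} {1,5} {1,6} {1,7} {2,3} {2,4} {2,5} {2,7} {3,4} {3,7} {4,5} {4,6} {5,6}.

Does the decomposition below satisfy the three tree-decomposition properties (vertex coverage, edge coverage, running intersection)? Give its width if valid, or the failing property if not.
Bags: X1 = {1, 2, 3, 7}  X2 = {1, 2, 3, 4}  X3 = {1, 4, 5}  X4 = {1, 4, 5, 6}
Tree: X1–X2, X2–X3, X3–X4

No — edge (2,5) lies in no bag.

A tree decomposition must satisfy three properties: every vertex lies in some bag; for every edge, both endpoints lie together in some bag; and for every vertex, the bags containing it form a connected subtree. Here edge (2,5) lies in no bag, so the decomposition is invalid.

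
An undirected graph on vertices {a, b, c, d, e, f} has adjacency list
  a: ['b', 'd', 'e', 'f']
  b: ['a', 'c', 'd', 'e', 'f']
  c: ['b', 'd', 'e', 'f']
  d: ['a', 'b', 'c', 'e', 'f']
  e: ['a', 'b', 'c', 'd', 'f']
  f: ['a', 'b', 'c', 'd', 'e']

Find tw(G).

A width-4 tree decomposition is:
Bags: B1 = {a, b, d, e, f}  B2 = {b, c, d, e, f}
Tree: B1–B2
Every bag has size at most 5, so the width is 5 − 1 = 4 and tw(G) ≤ 4. Conversely, {b, c, d, e, f} is a clique of size 5, and the vertices of any clique must share a bag in every tree decomposition; so some bag has ≥ 5 vertices and tw(G) ≥ 4. Hence tw(G) = 4 exactly.

4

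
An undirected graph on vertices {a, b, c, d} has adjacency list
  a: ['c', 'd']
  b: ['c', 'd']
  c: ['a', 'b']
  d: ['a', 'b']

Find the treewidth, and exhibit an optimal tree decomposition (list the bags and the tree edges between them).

Treewidth 2.
Bags: B1 = {a, b, c}  B2 = {a, b, d}
Tree: B1–B2

The largest bag has 3 vertices, giving width 2; this decomposition certifies tw(G) ≤ 2. Since b–c–a–d–b is a cycle in G, G is not acyclic. Forests are exactly the graphs of treewidth ≤ 1, so tw(G) ≥ 2. Hence tw(G) = 2 exactly.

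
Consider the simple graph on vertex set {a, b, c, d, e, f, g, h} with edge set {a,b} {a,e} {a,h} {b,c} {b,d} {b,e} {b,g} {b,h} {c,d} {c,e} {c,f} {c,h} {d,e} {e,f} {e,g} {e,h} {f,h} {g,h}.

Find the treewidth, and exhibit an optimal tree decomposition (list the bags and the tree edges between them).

Each bag holds 4 vertices, so the decomposition has width 3, which upper-bounds the treewidth. On the other hand G contains the 4-clique {b, c, d, e}. A clique must lie in a single bag of any decomposition, so no decomposition can have width below 3. Combining the bounds, tw(G) = 3.

Treewidth 3.
Bags: B1 = {a, b, e, h}  B2 = {b, c, e, h}  B3 = {c, e, f, h}  B4 = {b, c, d, e}  B5 = {b, e, g, h}
Tree: B1–B2, B2–B3, B2–B4, B2–B5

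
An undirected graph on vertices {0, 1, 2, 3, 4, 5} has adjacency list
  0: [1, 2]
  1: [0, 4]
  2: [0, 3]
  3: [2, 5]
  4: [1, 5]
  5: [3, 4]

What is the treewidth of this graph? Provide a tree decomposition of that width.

Treewidth 2.
Bags: B1 = {0, 1, 4}  B2 = {0, 2, 4}  B3 = {2, 3, 4}  B4 = {3, 4, 5}
Tree: B1–B2, B2–B3, B3–B4

The largest bag has 3 vertices, giving width 2; this decomposition certifies tw(G) ≤ 2. The edges 4–1–0–2–3–5–4 form a cycle, so G is not a tree and its treewidth is at least 2. Therefore the treewidth is 2.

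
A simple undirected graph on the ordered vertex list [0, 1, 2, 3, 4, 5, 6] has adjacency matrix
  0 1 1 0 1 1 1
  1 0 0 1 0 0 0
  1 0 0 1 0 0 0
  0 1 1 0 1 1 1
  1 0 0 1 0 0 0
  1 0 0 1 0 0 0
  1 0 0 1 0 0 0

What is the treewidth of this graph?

2

A width-2 tree decomposition is:
Bags: B1 = {0, 3, 5}  B2 = {0, 3, 6}  B3 = {0, 1, 3}  B4 = {0, 3, 4}  B5 = {0, 2, 3}
Tree: B1–B2, B2–B3, B3–B4, B4–B5
The largest bag has 3 vertices, giving width 2; this decomposition certifies tw(G) ≤ 2. For the lower bound, G contains the cycle 0–5–3–6–0, so G is not a forest; only forests have treewidth ≤ 1, hence tw(G) ≥ 2. Hence tw(G) = 2 exactly.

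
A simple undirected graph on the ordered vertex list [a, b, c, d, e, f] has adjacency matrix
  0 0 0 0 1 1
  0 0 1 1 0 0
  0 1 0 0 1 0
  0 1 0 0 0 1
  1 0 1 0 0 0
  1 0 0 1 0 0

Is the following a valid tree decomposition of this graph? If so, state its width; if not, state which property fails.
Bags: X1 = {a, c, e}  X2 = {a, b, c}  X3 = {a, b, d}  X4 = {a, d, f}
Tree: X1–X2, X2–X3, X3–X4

Yes; width 2.

Checking the three conditions: (i) the bags cover all of {a, b, c, d, e, f}; (ii) for each edge, some bag contains both endpoints; (iii) the bags containing any fixed vertex form a subtree. All hold, so the decomposition is valid with width 3 − 1 = 2.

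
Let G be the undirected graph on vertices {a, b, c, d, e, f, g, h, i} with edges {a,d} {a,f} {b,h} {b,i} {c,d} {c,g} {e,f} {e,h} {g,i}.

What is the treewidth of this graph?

2

A width-2 tree decomposition is:
Bags: B1 = {a, c, d}  B2 = {a, c, f}  B3 = {c, e, f}  B4 = {c, e, h}  B5 = {b, c, h}  B6 = {b, c, i}  B7 = {c, g, i}
Tree: B1–B2, B2–B3, B3–B4, B4–B5, B5–B6, B6–B7
The largest bag has 3 vertices, giving width 2; this decomposition certifies tw(G) ≤ 2. Since c–d–a–f–e–h–b–i–g–c is a cycle in G, G is not acyclic. Forests are exactly the graphs of treewidth ≤ 1, so tw(G) ≥ 2. Therefore the treewidth is 2.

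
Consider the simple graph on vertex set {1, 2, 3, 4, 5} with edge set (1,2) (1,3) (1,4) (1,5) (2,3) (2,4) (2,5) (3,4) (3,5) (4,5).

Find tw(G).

4

A width-4 tree decomposition is:
Bags: B1 = {1, 2, 3, 4, 5}
Tree: (single bag)
With just one bag of size 5, the width is 5 − 1 = 4, so tw(G) ≤ 4. For the lower bound, the 5 vertices {1, 2, 3, 4, 5} are pairwise adjacent, and any tree decomposition puts a clique entirely inside one bag — forcing width ≥ 4. Therefore the treewidth is 4.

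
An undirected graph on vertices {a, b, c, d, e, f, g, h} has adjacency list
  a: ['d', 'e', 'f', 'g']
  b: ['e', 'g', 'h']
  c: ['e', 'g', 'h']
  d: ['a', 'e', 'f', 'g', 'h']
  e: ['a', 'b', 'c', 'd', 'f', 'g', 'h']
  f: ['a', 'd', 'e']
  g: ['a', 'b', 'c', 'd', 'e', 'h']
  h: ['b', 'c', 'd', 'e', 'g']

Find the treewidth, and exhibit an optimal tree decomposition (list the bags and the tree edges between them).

Every bag has size at most 4, so the width is 4 − 1 = 3 and tw(G) ≤ 3. On the other hand G contains the 4-clique {d, e, g, h}. A clique must lie in a single bag of any decomposition, so no decomposition can have width below 3. Therefore the treewidth is 3.

Treewidth 3.
One optimal decomposition is:
Bags: B1 = {a, d, e, g}  B2 = {d, e, g, h}  B3 = {b, e, g, h}  B4 = {c, e, g, h}  B5 = {a, d, e, f}
Tree: B1–B2, B2–B3, B3–B4, B1–B5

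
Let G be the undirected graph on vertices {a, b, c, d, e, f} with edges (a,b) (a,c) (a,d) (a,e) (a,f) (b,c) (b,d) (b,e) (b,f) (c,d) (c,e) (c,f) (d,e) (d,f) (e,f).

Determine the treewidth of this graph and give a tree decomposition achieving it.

With just one bag of size 6, the width is 6 − 1 = 5, so tw(G) ≤ 5. For the lower bound, the 6 vertices {a, b, c, d, e, f} are pairwise adjacent, and any tree decomposition puts a clique entirely inside one bag — forcing width ≥ 5. The upper and lower bounds meet at 5, so that is the treewidth.

Treewidth 5.
One such decomposition:
Bags: B1 = {a, b, c, d, e, f}
Tree: (single bag)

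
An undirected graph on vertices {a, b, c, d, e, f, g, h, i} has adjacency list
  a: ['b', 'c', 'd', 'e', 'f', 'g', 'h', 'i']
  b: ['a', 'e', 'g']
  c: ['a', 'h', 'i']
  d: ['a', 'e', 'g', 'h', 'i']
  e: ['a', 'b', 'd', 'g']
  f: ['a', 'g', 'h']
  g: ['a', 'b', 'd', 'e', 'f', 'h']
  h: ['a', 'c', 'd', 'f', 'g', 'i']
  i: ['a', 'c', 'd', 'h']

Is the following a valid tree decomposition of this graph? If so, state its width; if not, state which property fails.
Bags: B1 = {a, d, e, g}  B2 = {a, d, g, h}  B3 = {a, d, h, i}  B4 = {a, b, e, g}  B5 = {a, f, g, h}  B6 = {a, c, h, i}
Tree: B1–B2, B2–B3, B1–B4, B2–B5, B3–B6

Every vertex of G appears in some bag (union = {a, b, c, d, e, f, g, h, i}); every edge is covered by a bag; and for each vertex v the set of bags containing v is connected in the bag tree. The decomposition is therefore valid. The largest bag has 4 vertices, so the width is 3.

Yes; width 3.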